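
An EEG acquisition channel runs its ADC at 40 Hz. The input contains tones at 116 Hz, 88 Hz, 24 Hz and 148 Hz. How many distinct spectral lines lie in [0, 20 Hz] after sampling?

4

fs/2 = 20 Hz.
116 Hz mod fs = 36 Hz.
36 Hz > fs/2 = 20 Hz, folds to fs − 36 Hz = 4 Hz.
88 Hz mod fs = 8 Hz.
8 Hz ≤ fs/2 = 20 Hz, appears at 8 Hz.
24 Hz > fs/2 = 20 Hz, folds to fs − 24 Hz = 16 Hz.
148 Hz mod fs = 28 Hz.
28 Hz > fs/2 = 20 Hz, folds to fs − 28 Hz = 12 Hz.
Distinct values: {4 Hz, 8 Hz, 12 Hz, 16 Hz} → 4.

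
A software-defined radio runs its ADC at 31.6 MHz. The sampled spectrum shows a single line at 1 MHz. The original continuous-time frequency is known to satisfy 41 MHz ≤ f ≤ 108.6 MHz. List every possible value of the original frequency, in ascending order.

Frequencies that alias to 1 MHz are k·fs ± 1 MHz for integer k ≥ 0.
k=0: 1 MHz.
k=1: 30.6 MHz, 32.6 MHz.
k=2: 62.2 MHz, 64.2 MHz.
k=3: 93.8 MHz, 95.8 MHz.
k=4: 125.4 MHz, 127.4 MHz.
Within [41 MHz, 108.6 MHz]: 62.2 MHz, 64.2 MHz, 93.8 MHz, 95.8 MHz.

62.2 MHz, 64.2 MHz, 93.8 MHz, 95.8 MHz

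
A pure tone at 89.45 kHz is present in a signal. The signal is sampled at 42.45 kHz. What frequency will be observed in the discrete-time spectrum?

89.45 kHz mod fs = 4.55 kHz.
4.55 kHz ≤ fs/2 = 21.225 kHz, appears at 4.55 kHz.

4.55 kHz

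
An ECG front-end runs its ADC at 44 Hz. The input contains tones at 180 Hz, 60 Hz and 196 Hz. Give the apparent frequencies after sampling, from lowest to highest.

4 Hz, 16 Hz, 20 Hz

fs/2 = 22 Hz.
180 Hz mod fs = 4 Hz.
4 Hz ≤ fs/2 = 22 Hz, appears at 4 Hz.
60 Hz mod fs = 16 Hz.
16 Hz ≤ fs/2 = 22 Hz, appears at 16 Hz.
196 Hz mod fs = 20 Hz.
20 Hz ≤ fs/2 = 22 Hz, appears at 20 Hz.
Distinct values: {4 Hz, 16 Hz, 20 Hz}.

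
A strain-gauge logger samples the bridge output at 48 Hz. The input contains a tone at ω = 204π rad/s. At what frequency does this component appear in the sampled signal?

ω = 204π rad/s → f = ω/(2π) = 102 Hz.
102 Hz mod fs = 6 Hz.
6 Hz ≤ fs/2 = 24 Hz, appears at 6 Hz.

6 Hz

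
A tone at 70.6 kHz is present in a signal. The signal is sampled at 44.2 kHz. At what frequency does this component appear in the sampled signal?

70.6 kHz mod fs = 26.4 kHz.
26.4 kHz > fs/2 = 22.1 kHz, folds to fs − 26.4 kHz = 17.8 kHz.

17.8 kHz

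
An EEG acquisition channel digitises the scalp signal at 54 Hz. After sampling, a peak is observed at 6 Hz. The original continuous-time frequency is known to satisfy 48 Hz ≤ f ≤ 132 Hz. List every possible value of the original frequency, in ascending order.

48 Hz, 60 Hz, 102 Hz, 114 Hz

Frequencies that alias to 6 Hz are k·fs ± 6 Hz for integer k ≥ 0.
k=0: 6 Hz.
k=1: 48 Hz, 60 Hz.
k=2: 102 Hz, 114 Hz.
k=3: 156 Hz, 168 Hz.
Within [48 Hz, 132 Hz]: 48 Hz, 60 Hz, 102 Hz, 114 Hz.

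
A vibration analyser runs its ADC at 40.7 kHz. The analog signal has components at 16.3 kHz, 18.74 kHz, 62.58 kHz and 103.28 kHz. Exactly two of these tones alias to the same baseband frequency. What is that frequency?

18.82 kHz

fs/2 = 20.35 kHz.
16.3 kHz ≤ fs/2 = 20.35 kHz, passes unchanged.
18.74 kHz ≤ fs/2 = 20.35 kHz, passes unchanged.
62.58 kHz mod fs = 21.88 kHz.
21.88 kHz > fs/2 = 20.35 kHz, folds to fs − 21.88 kHz = 18.82 kHz.
103.28 kHz mod fs = 21.88 kHz.
21.88 kHz > fs/2 = 20.35 kHz, folds to fs − 21.88 kHz = 18.82 kHz.
62.58 kHz and 103.28 kHz both map to 18.82 kHz.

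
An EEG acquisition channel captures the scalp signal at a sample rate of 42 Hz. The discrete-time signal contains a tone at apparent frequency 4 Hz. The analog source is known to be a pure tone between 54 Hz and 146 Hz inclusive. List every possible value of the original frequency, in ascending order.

80 Hz, 88 Hz, 122 Hz, 130 Hz

Frequencies that alias to 4 Hz are k·fs ± 4 Hz for integer k ≥ 0.
k=0: 4 Hz.
k=1: 38 Hz, 46 Hz.
k=2: 80 Hz, 88 Hz.
k=3: 122 Hz, 130 Hz.
k=4: 164 Hz, 172 Hz.
Within [54 Hz, 146 Hz]: 80 Hz, 88 Hz, 122 Hz, 130 Hz.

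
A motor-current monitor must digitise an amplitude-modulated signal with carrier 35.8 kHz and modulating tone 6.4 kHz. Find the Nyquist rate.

84.4 kHz

AM sidebands sit at fc ± fm = 29.4 kHz and 42.2 kHz.
Highest-frequency component: 42.2 kHz.
Nyquist rate = 2 × 42.2 kHz = 84.4 kHz.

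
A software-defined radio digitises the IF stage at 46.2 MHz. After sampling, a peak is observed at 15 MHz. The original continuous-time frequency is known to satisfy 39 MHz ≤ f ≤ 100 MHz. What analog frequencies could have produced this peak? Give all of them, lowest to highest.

Frequencies that alias to 15 MHz are k·fs ± 15 MHz for integer k ≥ 0.
k=0: 15 MHz.
k=1: 31.2 MHz, 61.2 MHz.
k=2: 77.4 MHz, 107.4 MHz.
k=3: 123.6 MHz, 153.6 MHz.
Within [39 MHz, 100 MHz]: 61.2 MHz, 77.4 MHz.

61.2 MHz, 77.4 MHz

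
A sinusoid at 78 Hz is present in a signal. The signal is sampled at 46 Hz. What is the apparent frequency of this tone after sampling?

14 Hz

78 Hz mod fs = 32 Hz.
32 Hz > fs/2 = 23 Hz, folds to fs − 32 Hz = 14 Hz.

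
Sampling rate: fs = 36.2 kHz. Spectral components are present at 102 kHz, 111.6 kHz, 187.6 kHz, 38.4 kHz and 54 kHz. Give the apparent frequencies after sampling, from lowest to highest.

2.2 kHz, 3 kHz, 6.6 kHz, 17.8 kHz

fs/2 = 18.1 kHz.
102 kHz mod fs = 29.6 kHz.
29.6 kHz > fs/2 = 18.1 kHz, folds to fs − 29.6 kHz = 6.6 kHz.
111.6 kHz mod fs = 3 kHz.
3 kHz ≤ fs/2 = 18.1 kHz, appears at 3 kHz.
187.6 kHz mod fs = 6.6 kHz.
6.6 kHz ≤ fs/2 = 18.1 kHz, appears at 6.6 kHz.
38.4 kHz mod fs = 2.2 kHz.
2.2 kHz ≤ fs/2 = 18.1 kHz, appears at 2.2 kHz.
54 kHz mod fs = 17.8 kHz.
17.8 kHz ≤ fs/2 = 18.1 kHz, appears at 17.8 kHz.
Distinct values: {2.2 kHz, 3 kHz, 6.6 kHz, 17.8 kHz}.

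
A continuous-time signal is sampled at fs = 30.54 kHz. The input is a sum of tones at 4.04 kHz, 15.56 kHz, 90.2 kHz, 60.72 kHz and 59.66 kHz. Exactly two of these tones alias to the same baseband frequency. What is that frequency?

fs/2 = 15.27 kHz.
4.04 kHz ≤ fs/2 = 15.27 kHz, passes unchanged.
15.56 kHz > fs/2 = 15.27 kHz, folds to fs − 15.56 kHz = 14.98 kHz.
90.2 kHz mod fs = 29.12 kHz.
29.12 kHz > fs/2 = 15.27 kHz, folds to fs − 29.12 kHz = 1.42 kHz.
60.72 kHz mod fs = 30.18 kHz.
30.18 kHz > fs/2 = 15.27 kHz, folds to fs − 30.18 kHz = 0.36 kHz.
59.66 kHz mod fs = 29.12 kHz.
29.12 kHz > fs/2 = 15.27 kHz, folds to fs − 29.12 kHz = 1.42 kHz.
59.66 kHz and 90.2 kHz both map to 1.42 kHz.

1.42 kHz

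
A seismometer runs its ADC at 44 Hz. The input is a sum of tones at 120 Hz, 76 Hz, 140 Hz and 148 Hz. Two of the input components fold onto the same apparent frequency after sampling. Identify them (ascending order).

76 Hz, 120 Hz

fs/2 = 22 Hz.
120 Hz mod fs = 32 Hz.
32 Hz > fs/2 = 22 Hz, folds to fs − 32 Hz = 12 Hz.
76 Hz mod fs = 32 Hz.
32 Hz > fs/2 = 22 Hz, folds to fs − 32 Hz = 12 Hz.
140 Hz mod fs = 8 Hz.
8 Hz ≤ fs/2 = 22 Hz, appears at 8 Hz.
148 Hz mod fs = 16 Hz.
16 Hz ≤ fs/2 = 22 Hz, appears at 16 Hz.
76 Hz and 120 Hz both map to 12 Hz.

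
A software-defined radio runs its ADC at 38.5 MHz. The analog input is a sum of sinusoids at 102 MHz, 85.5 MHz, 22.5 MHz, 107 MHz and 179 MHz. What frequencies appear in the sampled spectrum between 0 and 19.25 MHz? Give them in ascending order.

8.5 MHz, 13.5 MHz, 16 MHz

fs/2 = 19.25 MHz.
102 MHz mod fs = 25 MHz.
25 MHz > fs/2 = 19.25 MHz, folds to fs − 25 MHz = 13.5 MHz.
85.5 MHz mod fs = 8.5 MHz.
8.5 MHz ≤ fs/2 = 19.25 MHz, appears at 8.5 MHz.
22.5 MHz > fs/2 = 19.25 MHz, folds to fs − 22.5 MHz = 16 MHz.
107 MHz mod fs = 30 MHz.
30 MHz > fs/2 = 19.25 MHz, folds to fs − 30 MHz = 8.5 MHz.
179 MHz mod fs = 25 MHz.
25 MHz > fs/2 = 19.25 MHz, folds to fs − 25 MHz = 13.5 MHz.
Distinct values: {8.5 MHz, 13.5 MHz, 16 MHz}.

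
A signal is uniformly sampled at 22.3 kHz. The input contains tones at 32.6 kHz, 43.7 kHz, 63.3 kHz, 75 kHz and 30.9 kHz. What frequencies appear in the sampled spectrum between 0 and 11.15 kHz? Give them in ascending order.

0.9 kHz, 3.6 kHz, 8.1 kHz, 8.6 kHz, 10.3 kHz

fs/2 = 11.15 kHz.
32.6 kHz mod fs = 10.3 kHz.
10.3 kHz ≤ fs/2 = 11.15 kHz, appears at 10.3 kHz.
43.7 kHz mod fs = 21.4 kHz.
21.4 kHz > fs/2 = 11.15 kHz, folds to fs − 21.4 kHz = 0.9 kHz.
63.3 kHz mod fs = 18.7 kHz.
18.7 kHz > fs/2 = 11.15 kHz, folds to fs − 18.7 kHz = 3.6 kHz.
75 kHz mod fs = 8.1 kHz.
8.1 kHz ≤ fs/2 = 11.15 kHz, appears at 8.1 kHz.
30.9 kHz mod fs = 8.6 kHz.
8.6 kHz ≤ fs/2 = 11.15 kHz, appears at 8.6 kHz.
Distinct values: {0.9 kHz, 3.6 kHz, 8.1 kHz, 8.6 kHz, 10.3 kHz}.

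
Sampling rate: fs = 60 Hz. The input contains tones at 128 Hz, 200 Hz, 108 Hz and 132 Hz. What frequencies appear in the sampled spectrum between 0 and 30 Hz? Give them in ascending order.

fs/2 = 30 Hz.
128 Hz mod fs = 8 Hz.
8 Hz ≤ fs/2 = 30 Hz, appears at 8 Hz.
200 Hz mod fs = 20 Hz.
20 Hz ≤ fs/2 = 30 Hz, appears at 20 Hz.
108 Hz mod fs = 48 Hz.
48 Hz > fs/2 = 30 Hz, folds to fs − 48 Hz = 12 Hz.
132 Hz mod fs = 12 Hz.
12 Hz ≤ fs/2 = 30 Hz, appears at 12 Hz.
Distinct values: {8 Hz, 12 Hz, 20 Hz}.

8 Hz, 12 Hz, 20 Hz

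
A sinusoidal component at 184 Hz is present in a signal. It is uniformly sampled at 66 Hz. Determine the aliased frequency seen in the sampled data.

14 Hz

184 Hz mod fs = 52 Hz.
52 Hz > fs/2 = 33 Hz, folds to fs − 52 Hz = 14 Hz.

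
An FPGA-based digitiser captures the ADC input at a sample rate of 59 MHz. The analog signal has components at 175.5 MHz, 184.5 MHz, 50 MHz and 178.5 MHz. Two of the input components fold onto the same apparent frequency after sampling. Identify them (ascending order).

175.5 MHz, 178.5 MHz

fs/2 = 29.5 MHz.
175.5 MHz mod fs = 57.5 MHz.
57.5 MHz > fs/2 = 29.5 MHz, folds to fs − 57.5 MHz = 1.5 MHz.
184.5 MHz mod fs = 7.5 MHz.
7.5 MHz ≤ fs/2 = 29.5 MHz, appears at 7.5 MHz.
50 MHz > fs/2 = 29.5 MHz, folds to fs − 50 MHz = 9 MHz.
178.5 MHz mod fs = 1.5 MHz.
1.5 MHz ≤ fs/2 = 29.5 MHz, appears at 1.5 MHz.
175.5 MHz and 178.5 MHz both map to 1.5 MHz.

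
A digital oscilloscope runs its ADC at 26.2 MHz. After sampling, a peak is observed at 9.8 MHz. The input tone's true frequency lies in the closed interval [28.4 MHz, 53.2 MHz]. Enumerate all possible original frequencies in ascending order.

Frequencies that alias to 9.8 MHz are k·fs ± 9.8 MHz for integer k ≥ 0.
k=0: 9.8 MHz.
k=1: 16.4 MHz, 36 MHz.
k=2: 42.6 MHz, 62.2 MHz.
k=3: 68.8 MHz, 88.4 MHz.
Within [28.4 MHz, 53.2 MHz]: 36 MHz, 42.6 MHz.

36 MHz, 42.6 MHz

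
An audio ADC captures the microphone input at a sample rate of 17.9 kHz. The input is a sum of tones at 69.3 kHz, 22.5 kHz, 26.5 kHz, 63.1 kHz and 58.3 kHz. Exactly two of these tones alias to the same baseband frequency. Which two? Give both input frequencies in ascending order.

fs/2 = 8.95 kHz.
69.3 kHz mod fs = 15.6 kHz.
15.6 kHz > fs/2 = 8.95 kHz, folds to fs − 15.6 kHz = 2.3 kHz.
22.5 kHz mod fs = 4.6 kHz.
4.6 kHz ≤ fs/2 = 8.95 kHz, appears at 4.6 kHz.
26.5 kHz mod fs = 8.6 kHz.
8.6 kHz ≤ fs/2 = 8.95 kHz, appears at 8.6 kHz.
63.1 kHz mod fs = 9.4 kHz.
9.4 kHz > fs/2 = 8.95 kHz, folds to fs − 9.4 kHz = 8.5 kHz.
58.3 kHz mod fs = 4.6 kHz.
4.6 kHz ≤ fs/2 = 8.95 kHz, appears at 4.6 kHz.
22.5 kHz and 58.3 kHz both map to 4.6 kHz.

22.5 kHz, 58.3 kHz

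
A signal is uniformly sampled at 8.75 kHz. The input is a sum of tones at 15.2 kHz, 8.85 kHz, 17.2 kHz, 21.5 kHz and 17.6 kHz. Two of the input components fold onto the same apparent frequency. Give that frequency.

fs/2 = 4.375 kHz.
15.2 kHz mod fs = 6.45 kHz.
6.45 kHz > fs/2 = 4.375 kHz, folds to fs − 6.45 kHz = 2.3 kHz.
8.85 kHz mod fs = 0.1 kHz.
0.1 kHz ≤ fs/2 = 4.375 kHz, appears at 0.1 kHz.
17.2 kHz mod fs = 8.45 kHz.
8.45 kHz > fs/2 = 4.375 kHz, folds to fs − 8.45 kHz = 0.3 kHz.
21.5 kHz mod fs = 4 kHz.
4 kHz ≤ fs/2 = 4.375 kHz, appears at 4 kHz.
17.6 kHz mod fs = 0.1 kHz.
0.1 kHz ≤ fs/2 = 4.375 kHz, appears at 0.1 kHz.
8.85 kHz and 17.6 kHz both map to 0.1 kHz.

0.1 kHz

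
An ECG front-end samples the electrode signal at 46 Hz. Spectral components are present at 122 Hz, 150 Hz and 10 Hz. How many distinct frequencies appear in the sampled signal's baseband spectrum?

fs/2 = 23 Hz.
122 Hz mod fs = 30 Hz.
30 Hz > fs/2 = 23 Hz, folds to fs − 30 Hz = 16 Hz.
150 Hz mod fs = 12 Hz.
12 Hz ≤ fs/2 = 23 Hz, appears at 12 Hz.
10 Hz ≤ fs/2 = 23 Hz, passes unchanged.
Distinct values: {10 Hz, 12 Hz, 16 Hz} → 3.

3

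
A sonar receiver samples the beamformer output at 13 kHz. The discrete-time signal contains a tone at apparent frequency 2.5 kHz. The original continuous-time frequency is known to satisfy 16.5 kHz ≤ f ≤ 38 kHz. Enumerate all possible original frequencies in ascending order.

Frequencies that alias to 2.5 kHz are k·fs ± 2.5 kHz for integer k ≥ 0.
k=0: 2.5 kHz.
k=1: 10.5 kHz, 15.5 kHz.
k=2: 23.5 kHz, 28.5 kHz.
k=3: 36.5 kHz, 41.5 kHz.
k=4: 49.5 kHz, 54.5 kHz.
Within [16.5 kHz, 38 kHz]: 23.5 kHz, 28.5 kHz, 36.5 kHz.

23.5 kHz, 28.5 kHz, 36.5 kHz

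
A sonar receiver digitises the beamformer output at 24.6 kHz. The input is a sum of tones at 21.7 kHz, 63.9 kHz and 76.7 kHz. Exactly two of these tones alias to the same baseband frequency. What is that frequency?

fs/2 = 12.3 kHz.
21.7 kHz > fs/2 = 12.3 kHz, folds to fs − 21.7 kHz = 2.9 kHz.
63.9 kHz mod fs = 14.7 kHz.
14.7 kHz > fs/2 = 12.3 kHz, folds to fs − 14.7 kHz = 9.9 kHz.
76.7 kHz mod fs = 2.9 kHz.
2.9 kHz ≤ fs/2 = 12.3 kHz, appears at 2.9 kHz.
21.7 kHz and 76.7 kHz both map to 2.9 kHz.

2.9 kHz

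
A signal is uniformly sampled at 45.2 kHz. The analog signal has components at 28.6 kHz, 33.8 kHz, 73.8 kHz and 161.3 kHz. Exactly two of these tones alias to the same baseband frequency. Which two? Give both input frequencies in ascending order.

fs/2 = 22.6 kHz.
28.6 kHz > fs/2 = 22.6 kHz, folds to fs − 28.6 kHz = 16.6 kHz.
33.8 kHz > fs/2 = 22.6 kHz, folds to fs − 33.8 kHz = 11.4 kHz.
73.8 kHz mod fs = 28.6 kHz.
28.6 kHz > fs/2 = 22.6 kHz, folds to fs − 28.6 kHz = 16.6 kHz.
161.3 kHz mod fs = 25.7 kHz.
25.7 kHz > fs/2 = 22.6 kHz, folds to fs − 25.7 kHz = 19.5 kHz.
28.6 kHz and 73.8 kHz both map to 16.6 kHz.

28.6 kHz, 73.8 kHz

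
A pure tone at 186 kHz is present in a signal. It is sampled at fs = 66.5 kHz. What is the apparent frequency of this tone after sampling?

186 kHz mod fs = 53 kHz.
53 kHz > fs/2 = 33.25 kHz, folds to fs − 53 kHz = 13.5 kHz.

13.5 kHz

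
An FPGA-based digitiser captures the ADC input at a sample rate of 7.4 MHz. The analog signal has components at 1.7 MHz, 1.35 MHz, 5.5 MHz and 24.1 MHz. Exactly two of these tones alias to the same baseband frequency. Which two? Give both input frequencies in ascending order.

5.5 MHz, 24.1 MHz

fs/2 = 3.7 MHz.
1.7 MHz ≤ fs/2 = 3.7 MHz, passes unchanged.
1.35 MHz ≤ fs/2 = 3.7 MHz, passes unchanged.
5.5 MHz > fs/2 = 3.7 MHz, folds to fs − 5.5 MHz = 1.9 MHz.
24.1 MHz mod fs = 1.9 MHz.
1.9 MHz ≤ fs/2 = 3.7 MHz, appears at 1.9 MHz.
5.5 MHz and 24.1 MHz both map to 1.9 MHz.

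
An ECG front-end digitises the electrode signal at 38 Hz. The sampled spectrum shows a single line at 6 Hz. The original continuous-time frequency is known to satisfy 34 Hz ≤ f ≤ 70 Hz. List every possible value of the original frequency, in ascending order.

44 Hz, 70 Hz

Frequencies that alias to 6 Hz are k·fs ± 6 Hz for integer k ≥ 0.
k=0: 6 Hz.
k=1: 32 Hz, 44 Hz.
k=2: 70 Hz, 82 Hz.
k=3: 108 Hz, 120 Hz.
Within [34 Hz, 70 Hz]: 44 Hz, 70 Hz.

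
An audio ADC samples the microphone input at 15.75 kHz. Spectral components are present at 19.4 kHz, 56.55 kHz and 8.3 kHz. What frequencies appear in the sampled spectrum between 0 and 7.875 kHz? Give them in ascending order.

3.65 kHz, 6.45 kHz, 7.45 kHz

fs/2 = 7.875 kHz.
19.4 kHz mod fs = 3.65 kHz.
3.65 kHz ≤ fs/2 = 7.875 kHz, appears at 3.65 kHz.
56.55 kHz mod fs = 9.3 kHz.
9.3 kHz > fs/2 = 7.875 kHz, folds to fs − 9.3 kHz = 6.45 kHz.
8.3 kHz > fs/2 = 7.875 kHz, folds to fs − 8.3 kHz = 7.45 kHz.
Distinct values: {3.65 kHz, 6.45 kHz, 7.45 kHz}.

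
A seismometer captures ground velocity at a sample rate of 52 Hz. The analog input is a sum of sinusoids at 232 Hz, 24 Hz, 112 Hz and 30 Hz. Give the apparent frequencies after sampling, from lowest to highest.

8 Hz, 22 Hz, 24 Hz

fs/2 = 26 Hz.
232 Hz mod fs = 24 Hz.
24 Hz ≤ fs/2 = 26 Hz, appears at 24 Hz.
24 Hz ≤ fs/2 = 26 Hz, passes unchanged.
112 Hz mod fs = 8 Hz.
8 Hz ≤ fs/2 = 26 Hz, appears at 8 Hz.
30 Hz > fs/2 = 26 Hz, folds to fs − 30 Hz = 22 Hz.
Distinct values: {8 Hz, 22 Hz, 24 Hz}.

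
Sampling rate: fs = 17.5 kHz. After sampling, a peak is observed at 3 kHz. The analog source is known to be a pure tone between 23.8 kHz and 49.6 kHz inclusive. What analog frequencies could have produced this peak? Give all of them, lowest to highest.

Frequencies that alias to 3 kHz are k·fs ± 3 kHz for integer k ≥ 0.
k=0: 3 kHz.
k=1: 14.5 kHz, 20.5 kHz.
k=2: 32 kHz, 38 kHz.
k=3: 49.5 kHz, 55.5 kHz.
k=4: 67 kHz, 73 kHz.
Within [23.8 kHz, 49.6 kHz]: 32 kHz, 38 kHz, 49.5 kHz.

32 kHz, 38 kHz, 49.5 kHz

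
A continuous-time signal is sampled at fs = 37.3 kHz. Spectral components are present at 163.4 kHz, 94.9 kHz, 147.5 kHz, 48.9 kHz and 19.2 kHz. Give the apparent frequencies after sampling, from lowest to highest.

1.7 kHz, 11.6 kHz, 14.2 kHz, 17 kHz, 18.1 kHz

fs/2 = 18.65 kHz.
163.4 kHz mod fs = 14.2 kHz.
14.2 kHz ≤ fs/2 = 18.65 kHz, appears at 14.2 kHz.
94.9 kHz mod fs = 20.3 kHz.
20.3 kHz > fs/2 = 18.65 kHz, folds to fs − 20.3 kHz = 17 kHz.
147.5 kHz mod fs = 35.6 kHz.
35.6 kHz > fs/2 = 18.65 kHz, folds to fs − 35.6 kHz = 1.7 kHz.
48.9 kHz mod fs = 11.6 kHz.
11.6 kHz ≤ fs/2 = 18.65 kHz, appears at 11.6 kHz.
19.2 kHz > fs/2 = 18.65 kHz, folds to fs − 19.2 kHz = 18.1 kHz.
Distinct values: {1.7 kHz, 11.6 kHz, 14.2 kHz, 17 kHz, 18.1 kHz}.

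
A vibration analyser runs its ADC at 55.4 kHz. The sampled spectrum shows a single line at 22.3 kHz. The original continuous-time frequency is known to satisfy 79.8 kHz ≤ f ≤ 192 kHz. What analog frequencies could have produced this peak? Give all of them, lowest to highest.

Frequencies that alias to 22.3 kHz are k·fs ± 22.3 kHz for integer k ≥ 0.
k=0: 22.3 kHz.
k=1: 33.1 kHz, 77.7 kHz.
k=2: 88.5 kHz, 133.1 kHz.
k=3: 143.9 kHz, 188.5 kHz.
k=4: 199.3 kHz, 243.9 kHz.
Within [79.8 kHz, 192 kHz]: 88.5 kHz, 133.1 kHz, 143.9 kHz, 188.5 kHz.

88.5 kHz, 133.1 kHz, 143.9 kHz, 188.5 kHz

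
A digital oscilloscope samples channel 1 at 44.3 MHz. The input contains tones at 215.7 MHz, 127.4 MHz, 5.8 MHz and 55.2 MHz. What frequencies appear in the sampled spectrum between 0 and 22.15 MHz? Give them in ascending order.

fs/2 = 22.15 MHz.
215.7 MHz mod fs = 38.5 MHz.
38.5 MHz > fs/2 = 22.15 MHz, folds to fs − 38.5 MHz = 5.8 MHz.
127.4 MHz mod fs = 38.8 MHz.
38.8 MHz > fs/2 = 22.15 MHz, folds to fs − 38.8 MHz = 5.5 MHz.
5.8 MHz ≤ fs/2 = 22.15 MHz, passes unchanged.
55.2 MHz mod fs = 10.9 MHz.
10.9 MHz ≤ fs/2 = 22.15 MHz, appears at 10.9 MHz.
Distinct values: {5.5 MHz, 5.8 MHz, 10.9 MHz}.

5.5 MHz, 5.8 MHz, 10.9 MHz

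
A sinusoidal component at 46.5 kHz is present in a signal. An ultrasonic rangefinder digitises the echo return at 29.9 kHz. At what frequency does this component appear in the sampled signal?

13.3 kHz

46.5 kHz mod fs = 16.6 kHz.
16.6 kHz > fs/2 = 14.95 kHz, folds to fs − 16.6 kHz = 13.3 kHz.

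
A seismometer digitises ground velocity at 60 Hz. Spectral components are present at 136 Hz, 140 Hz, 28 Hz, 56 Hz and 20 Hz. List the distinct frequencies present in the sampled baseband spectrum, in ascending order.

4 Hz, 16 Hz, 20 Hz, 28 Hz

fs/2 = 30 Hz.
136 Hz mod fs = 16 Hz.
16 Hz ≤ fs/2 = 30 Hz, appears at 16 Hz.
140 Hz mod fs = 20 Hz.
20 Hz ≤ fs/2 = 30 Hz, appears at 20 Hz.
28 Hz ≤ fs/2 = 30 Hz, passes unchanged.
56 Hz > fs/2 = 30 Hz, folds to fs − 56 Hz = 4 Hz.
20 Hz ≤ fs/2 = 30 Hz, passes unchanged.
Distinct values: {4 Hz, 16 Hz, 20 Hz, 28 Hz}.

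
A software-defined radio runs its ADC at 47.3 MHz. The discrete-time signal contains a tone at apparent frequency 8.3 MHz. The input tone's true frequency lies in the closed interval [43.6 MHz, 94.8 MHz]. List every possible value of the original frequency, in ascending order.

Frequencies that alias to 8.3 MHz are k·fs ± 8.3 MHz for integer k ≥ 0.
k=0: 8.3 MHz.
k=1: 39 MHz, 55.6 MHz.
k=2: 86.3 MHz, 102.9 MHz.
k=3: 133.6 MHz, 150.2 MHz.
Within [43.6 MHz, 94.8 MHz]: 55.6 MHz, 86.3 MHz.

55.6 MHz, 86.3 MHz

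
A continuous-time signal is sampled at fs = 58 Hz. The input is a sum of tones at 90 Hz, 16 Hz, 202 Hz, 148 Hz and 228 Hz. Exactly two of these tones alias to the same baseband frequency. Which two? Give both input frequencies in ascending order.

90 Hz, 148 Hz

fs/2 = 29 Hz.
90 Hz mod fs = 32 Hz.
32 Hz > fs/2 = 29 Hz, folds to fs − 32 Hz = 26 Hz.
16 Hz ≤ fs/2 = 29 Hz, passes unchanged.
202 Hz mod fs = 28 Hz.
28 Hz ≤ fs/2 = 29 Hz, appears at 28 Hz.
148 Hz mod fs = 32 Hz.
32 Hz > fs/2 = 29 Hz, folds to fs − 32 Hz = 26 Hz.
228 Hz mod fs = 54 Hz.
54 Hz > fs/2 = 29 Hz, folds to fs − 54 Hz = 4 Hz.
90 Hz and 148 Hz both map to 26 Hz.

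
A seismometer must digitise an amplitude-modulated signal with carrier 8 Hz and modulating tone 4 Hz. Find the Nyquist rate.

AM sidebands sit at fc ± fm = 4 Hz and 12 Hz.
Highest-frequency component: 12 Hz.
Nyquist rate = 2 × 12 Hz = 24 Hz.

24 Hz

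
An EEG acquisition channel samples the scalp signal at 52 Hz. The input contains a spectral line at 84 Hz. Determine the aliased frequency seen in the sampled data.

84 Hz mod fs = 32 Hz.
32 Hz > fs/2 = 26 Hz, folds to fs − 32 Hz = 20 Hz.

20 Hz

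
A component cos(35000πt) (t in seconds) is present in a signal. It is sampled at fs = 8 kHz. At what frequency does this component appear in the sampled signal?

ω = 35000π rad/s → f = ω/(2π) = 17500 Hz = 17.5 kHz.
17.5 kHz mod fs = 1.5 kHz.
1.5 kHz ≤ fs/2 = 4 kHz, appears at 1.5 kHz.

1.5 kHz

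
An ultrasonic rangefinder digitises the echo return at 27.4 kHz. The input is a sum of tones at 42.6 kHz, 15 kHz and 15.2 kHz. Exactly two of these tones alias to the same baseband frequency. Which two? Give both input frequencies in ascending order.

fs/2 = 13.7 kHz.
42.6 kHz mod fs = 15.2 kHz.
15.2 kHz > fs/2 = 13.7 kHz, folds to fs − 15.2 kHz = 12.2 kHz.
15 kHz > fs/2 = 13.7 kHz, folds to fs − 15 kHz = 12.4 kHz.
15.2 kHz > fs/2 = 13.7 kHz, folds to fs − 15.2 kHz = 12.2 kHz.
15.2 kHz and 42.6 kHz both map to 12.2 kHz.

15.2 kHz, 42.6 kHz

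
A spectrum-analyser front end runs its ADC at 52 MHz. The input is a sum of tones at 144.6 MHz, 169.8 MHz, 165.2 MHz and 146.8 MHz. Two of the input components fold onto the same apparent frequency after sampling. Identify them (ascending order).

fs/2 = 26 MHz.
144.6 MHz mod fs = 40.6 MHz.
40.6 MHz > fs/2 = 26 MHz, folds to fs − 40.6 MHz = 11.4 MHz.
169.8 MHz mod fs = 13.8 MHz.
13.8 MHz ≤ fs/2 = 26 MHz, appears at 13.8 MHz.
165.2 MHz mod fs = 9.2 MHz.
9.2 MHz ≤ fs/2 = 26 MHz, appears at 9.2 MHz.
146.8 MHz mod fs = 42.8 MHz.
42.8 MHz > fs/2 = 26 MHz, folds to fs − 42.8 MHz = 9.2 MHz.
146.8 MHz and 165.2 MHz both map to 9.2 MHz.

146.8 MHz, 165.2 MHz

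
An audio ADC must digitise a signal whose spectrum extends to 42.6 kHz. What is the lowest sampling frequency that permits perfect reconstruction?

85.2 kHz

Nyquist rate = 2 × 42.6 kHz = 85.2 kHz.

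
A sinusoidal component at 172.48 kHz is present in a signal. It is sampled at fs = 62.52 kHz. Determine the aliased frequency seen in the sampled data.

172.48 kHz mod fs = 47.44 kHz.
47.44 kHz > fs/2 = 31.26 kHz, folds to fs − 47.44 kHz = 15.08 kHz.

15.08 kHz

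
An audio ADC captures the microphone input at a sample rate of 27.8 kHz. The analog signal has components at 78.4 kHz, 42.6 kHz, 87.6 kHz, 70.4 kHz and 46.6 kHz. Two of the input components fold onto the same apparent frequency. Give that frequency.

13 kHz

fs/2 = 13.9 kHz.
78.4 kHz mod fs = 22.8 kHz.
22.8 kHz > fs/2 = 13.9 kHz, folds to fs − 22.8 kHz = 5 kHz.
42.6 kHz mod fs = 14.8 kHz.
14.8 kHz > fs/2 = 13.9 kHz, folds to fs − 14.8 kHz = 13 kHz.
87.6 kHz mod fs = 4.2 kHz.
4.2 kHz ≤ fs/2 = 13.9 kHz, appears at 4.2 kHz.
70.4 kHz mod fs = 14.8 kHz.
14.8 kHz > fs/2 = 13.9 kHz, folds to fs − 14.8 kHz = 13 kHz.
46.6 kHz mod fs = 18.8 kHz.
18.8 kHz > fs/2 = 13.9 kHz, folds to fs − 18.8 kHz = 9 kHz.
42.6 kHz and 70.4 kHz both map to 13 kHz.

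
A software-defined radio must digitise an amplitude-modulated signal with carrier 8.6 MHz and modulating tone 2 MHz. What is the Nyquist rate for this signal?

AM sidebands sit at fc ± fm = 6.6 MHz and 10.6 MHz.
Highest-frequency component: 10.6 MHz.
Nyquist rate = 2 × 10.6 MHz = 21.2 MHz.

21.2 MHz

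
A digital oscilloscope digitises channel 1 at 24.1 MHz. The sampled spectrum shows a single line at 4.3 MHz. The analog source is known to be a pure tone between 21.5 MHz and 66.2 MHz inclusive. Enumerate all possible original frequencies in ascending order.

Frequencies that alias to 4.3 MHz are k·fs ± 4.3 MHz for integer k ≥ 0.
k=0: 4.3 MHz.
k=1: 19.8 MHz, 28.4 MHz.
k=2: 43.9 MHz, 52.5 MHz.
k=3: 68 MHz, 76.6 MHz.
Within [21.5 MHz, 66.2 MHz]: 28.4 MHz, 43.9 MHz, 52.5 MHz.

28.4 MHz, 43.9 MHz, 52.5 MHz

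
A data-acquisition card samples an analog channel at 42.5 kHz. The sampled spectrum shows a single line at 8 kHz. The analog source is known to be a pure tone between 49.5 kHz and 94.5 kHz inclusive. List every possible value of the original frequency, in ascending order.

Frequencies that alias to 8 kHz are k·fs ± 8 kHz for integer k ≥ 0.
k=0: 8 kHz.
k=1: 34.5 kHz, 50.5 kHz.
k=2: 77 kHz, 93 kHz.
k=3: 119.5 kHz, 135.5 kHz.
Within [49.5 kHz, 94.5 kHz]: 50.5 kHz, 77 kHz, 93 kHz.

50.5 kHz, 77 kHz, 93 kHz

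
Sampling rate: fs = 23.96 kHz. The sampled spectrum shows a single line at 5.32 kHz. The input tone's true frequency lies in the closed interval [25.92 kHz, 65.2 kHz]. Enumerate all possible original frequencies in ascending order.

Frequencies that alias to 5.32 kHz are k·fs ± 5.32 kHz for integer k ≥ 0.
k=0: 5.32 kHz.
k=1: 18.64 kHz, 29.28 kHz.
k=2: 42.6 kHz, 53.24 kHz.
k=3: 66.56 kHz, 77.2 kHz.
Within [25.92 kHz, 65.2 kHz]: 29.28 kHz, 42.6 kHz, 53.24 kHz.

29.28 kHz, 42.6 kHz, 53.24 kHz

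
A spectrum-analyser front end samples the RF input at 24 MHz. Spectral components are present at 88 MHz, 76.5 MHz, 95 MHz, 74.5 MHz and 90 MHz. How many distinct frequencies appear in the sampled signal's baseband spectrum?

5

fs/2 = 12 MHz.
88 MHz mod fs = 16 MHz.
16 MHz > fs/2 = 12 MHz, folds to fs − 16 MHz = 8 MHz.
76.5 MHz mod fs = 4.5 MHz.
4.5 MHz ≤ fs/2 = 12 MHz, appears at 4.5 MHz.
95 MHz mod fs = 23 MHz.
23 MHz > fs/2 = 12 MHz, folds to fs − 23 MHz = 1 MHz.
74.5 MHz mod fs = 2.5 MHz.
2.5 MHz ≤ fs/2 = 12 MHz, appears at 2.5 MHz.
90 MHz mod fs = 18 MHz.
18 MHz > fs/2 = 12 MHz, folds to fs − 18 MHz = 6 MHz.
Distinct values: {1 MHz, 2.5 MHz, 4.5 MHz, 6 MHz, 8 MHz} → 5.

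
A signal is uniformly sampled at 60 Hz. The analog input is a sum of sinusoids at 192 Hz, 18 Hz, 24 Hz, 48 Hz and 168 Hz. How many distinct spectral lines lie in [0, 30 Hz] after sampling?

3

fs/2 = 30 Hz.
192 Hz mod fs = 12 Hz.
12 Hz ≤ fs/2 = 30 Hz, appears at 12 Hz.
18 Hz ≤ fs/2 = 30 Hz, passes unchanged.
24 Hz ≤ fs/2 = 30 Hz, passes unchanged.
48 Hz > fs/2 = 30 Hz, folds to fs − 48 Hz = 12 Hz.
168 Hz mod fs = 48 Hz.
48 Hz > fs/2 = 30 Hz, folds to fs − 48 Hz = 12 Hz.
Distinct values: {12 Hz, 18 Hz, 24 Hz} → 3.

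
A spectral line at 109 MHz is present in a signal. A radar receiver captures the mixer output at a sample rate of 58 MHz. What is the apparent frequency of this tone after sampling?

109 MHz mod fs = 51 MHz.
51 MHz > fs/2 = 29 MHz, folds to fs − 51 MHz = 7 MHz.

7 MHz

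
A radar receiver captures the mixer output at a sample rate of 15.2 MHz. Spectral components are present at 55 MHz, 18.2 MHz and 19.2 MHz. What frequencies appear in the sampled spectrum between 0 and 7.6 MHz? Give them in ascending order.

fs/2 = 7.6 MHz.
55 MHz mod fs = 9.4 MHz.
9.4 MHz > fs/2 = 7.6 MHz, folds to fs − 9.4 MHz = 5.8 MHz.
18.2 MHz mod fs = 3 MHz.
3 MHz ≤ fs/2 = 7.6 MHz, appears at 3 MHz.
19.2 MHz mod fs = 4 MHz.
4 MHz ≤ fs/2 = 7.6 MHz, appears at 4 MHz.
Distinct values: {3 MHz, 4 MHz, 5.8 MHz}.

3 MHz, 4 MHz, 5.8 MHz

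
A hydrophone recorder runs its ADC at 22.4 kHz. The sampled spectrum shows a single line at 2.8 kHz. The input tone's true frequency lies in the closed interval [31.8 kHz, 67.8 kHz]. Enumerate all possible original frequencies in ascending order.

42 kHz, 47.6 kHz, 64.4 kHz

Frequencies that alias to 2.8 kHz are k·fs ± 2.8 kHz for integer k ≥ 0.
k=0: 2.8 kHz.
k=1: 19.6 kHz, 25.2 kHz.
k=2: 42 kHz, 47.6 kHz.
k=3: 64.4 kHz, 70 kHz.
k=4: 86.8 kHz, 92.4 kHz.
Within [31.8 kHz, 67.8 kHz]: 42 kHz, 47.6 kHz, 64.4 kHz.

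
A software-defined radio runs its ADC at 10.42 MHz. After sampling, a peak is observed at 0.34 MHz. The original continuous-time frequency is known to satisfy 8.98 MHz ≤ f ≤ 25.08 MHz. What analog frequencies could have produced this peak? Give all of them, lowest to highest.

10.08 MHz, 10.76 MHz, 20.5 MHz, 21.18 MHz

Frequencies that alias to 0.34 MHz are k·fs ± 0.34 MHz for integer k ≥ 0.
k=0: 0.34 MHz.
k=1: 10.08 MHz, 10.76 MHz.
k=2: 20.5 MHz, 21.18 MHz.
k=3: 30.92 MHz, 31.6 MHz.
Within [8.98 MHz, 25.08 MHz]: 10.08 MHz, 10.76 MHz, 20.5 MHz, 21.18 MHz.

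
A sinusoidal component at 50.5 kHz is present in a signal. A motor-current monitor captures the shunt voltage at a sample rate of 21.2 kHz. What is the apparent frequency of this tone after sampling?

8.1 kHz

50.5 kHz mod fs = 8.1 kHz.
8.1 kHz ≤ fs/2 = 10.6 kHz, appears at 8.1 kHz.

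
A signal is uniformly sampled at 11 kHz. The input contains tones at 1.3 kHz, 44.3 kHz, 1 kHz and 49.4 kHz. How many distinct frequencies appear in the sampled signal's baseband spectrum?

fs/2 = 5.5 kHz.
1.3 kHz ≤ fs/2 = 5.5 kHz, passes unchanged.
44.3 kHz mod fs = 0.3 kHz.
0.3 kHz ≤ fs/2 = 5.5 kHz, appears at 0.3 kHz.
1 kHz ≤ fs/2 = 5.5 kHz, passes unchanged.
49.4 kHz mod fs = 5.4 kHz.
5.4 kHz ≤ fs/2 = 5.5 kHz, appears at 5.4 kHz.
Distinct values: {0.3 kHz, 1 kHz, 1.3 kHz, 5.4 kHz} → 4.

4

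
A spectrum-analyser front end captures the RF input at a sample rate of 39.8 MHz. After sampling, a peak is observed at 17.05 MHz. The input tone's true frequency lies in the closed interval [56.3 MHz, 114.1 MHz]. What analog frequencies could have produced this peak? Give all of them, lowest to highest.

Frequencies that alias to 17.05 MHz are k·fs ± 17.05 MHz for integer k ≥ 0.
k=0: 17.05 MHz.
k=1: 22.75 MHz, 56.85 MHz.
k=2: 62.55 MHz, 96.65 MHz.
k=3: 102.35 MHz, 136.45 MHz.
k=4: 142.15 MHz, 176.25 MHz.
Within [56.3 MHz, 114.1 MHz]: 56.85 MHz, 62.55 MHz, 96.65 MHz, 102.35 MHz.

56.85 MHz, 62.55 MHz, 96.65 MHz, 102.35 MHz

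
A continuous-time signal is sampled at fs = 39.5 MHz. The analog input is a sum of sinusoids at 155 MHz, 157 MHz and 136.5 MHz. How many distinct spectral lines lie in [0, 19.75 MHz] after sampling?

3

fs/2 = 19.75 MHz.
155 MHz mod fs = 36.5 MHz.
36.5 MHz > fs/2 = 19.75 MHz, folds to fs − 36.5 MHz = 3 MHz.
157 MHz mod fs = 38.5 MHz.
38.5 MHz > fs/2 = 19.75 MHz, folds to fs − 38.5 MHz = 1 MHz.
136.5 MHz mod fs = 18 MHz.
18 MHz ≤ fs/2 = 19.75 MHz, appears at 18 MHz.
Distinct values: {1 MHz, 3 MHz, 18 MHz} → 3.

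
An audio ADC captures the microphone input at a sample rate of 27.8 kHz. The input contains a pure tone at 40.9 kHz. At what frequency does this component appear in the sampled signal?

13.1 kHz

40.9 kHz mod fs = 13.1 kHz.
13.1 kHz ≤ fs/2 = 13.9 kHz, appears at 13.1 kHz.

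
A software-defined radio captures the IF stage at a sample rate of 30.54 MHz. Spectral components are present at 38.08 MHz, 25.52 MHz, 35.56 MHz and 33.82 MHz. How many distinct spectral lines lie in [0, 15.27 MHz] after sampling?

fs/2 = 15.27 MHz.
38.08 MHz mod fs = 7.54 MHz.
7.54 MHz ≤ fs/2 = 15.27 MHz, appears at 7.54 MHz.
25.52 MHz > fs/2 = 15.27 MHz, folds to fs − 25.52 MHz = 5.02 MHz.
35.56 MHz mod fs = 5.02 MHz.
5.02 MHz ≤ fs/2 = 15.27 MHz, appears at 5.02 MHz.
33.82 MHz mod fs = 3.28 MHz.
3.28 MHz ≤ fs/2 = 15.27 MHz, appears at 3.28 MHz.
Distinct values: {3.28 MHz, 5.02 MHz, 7.54 MHz} → 3.

3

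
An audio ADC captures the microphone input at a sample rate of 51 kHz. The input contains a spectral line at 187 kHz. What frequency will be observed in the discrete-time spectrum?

17 kHz

187 kHz mod fs = 34 kHz.
34 kHz > fs/2 = 25.5 kHz, folds to fs − 34 kHz = 17 kHz.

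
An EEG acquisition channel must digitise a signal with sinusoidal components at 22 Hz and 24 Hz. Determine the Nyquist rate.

Highest-frequency component: 24 Hz.
Nyquist rate = 2 × 24 Hz = 48 Hz.

48 Hz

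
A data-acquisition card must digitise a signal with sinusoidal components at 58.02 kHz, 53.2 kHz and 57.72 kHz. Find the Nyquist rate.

116.04 kHz

Highest-frequency component: 58.02 kHz.
Nyquist rate = 2 × 58.02 kHz = 116.04 kHz.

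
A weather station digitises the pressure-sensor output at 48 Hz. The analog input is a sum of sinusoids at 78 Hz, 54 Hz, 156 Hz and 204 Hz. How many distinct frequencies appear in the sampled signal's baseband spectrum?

fs/2 = 24 Hz.
78 Hz mod fs = 30 Hz.
30 Hz > fs/2 = 24 Hz, folds to fs − 30 Hz = 18 Hz.
54 Hz mod fs = 6 Hz.
6 Hz ≤ fs/2 = 24 Hz, appears at 6 Hz.
156 Hz mod fs = 12 Hz.
12 Hz ≤ fs/2 = 24 Hz, appears at 12 Hz.
204 Hz mod fs = 12 Hz.
12 Hz ≤ fs/2 = 24 Hz, appears at 12 Hz.
Distinct values: {6 Hz, 12 Hz, 18 Hz} → 3.

3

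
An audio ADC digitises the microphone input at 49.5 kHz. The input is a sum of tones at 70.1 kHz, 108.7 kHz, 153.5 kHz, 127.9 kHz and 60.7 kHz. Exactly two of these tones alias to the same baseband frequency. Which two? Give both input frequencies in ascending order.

70.1 kHz, 127.9 kHz

fs/2 = 24.75 kHz.
70.1 kHz mod fs = 20.6 kHz.
20.6 kHz ≤ fs/2 = 24.75 kHz, appears at 20.6 kHz.
108.7 kHz mod fs = 9.7 kHz.
9.7 kHz ≤ fs/2 = 24.75 kHz, appears at 9.7 kHz.
153.5 kHz mod fs = 5 kHz.
5 kHz ≤ fs/2 = 24.75 kHz, appears at 5 kHz.
127.9 kHz mod fs = 28.9 kHz.
28.9 kHz > fs/2 = 24.75 kHz, folds to fs − 28.9 kHz = 20.6 kHz.
60.7 kHz mod fs = 11.2 kHz.
11.2 kHz ≤ fs/2 = 24.75 kHz, appears at 11.2 kHz.
70.1 kHz and 127.9 kHz both map to 20.6 kHz.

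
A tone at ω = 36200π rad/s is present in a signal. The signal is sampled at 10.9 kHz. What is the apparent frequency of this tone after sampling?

ω = 36200π rad/s → f = ω/(2π) = 18100 Hz = 18.1 kHz.
18.1 kHz mod fs = 7.2 kHz.
7.2 kHz > fs/2 = 5.45 kHz, folds to fs − 7.2 kHz = 3.7 kHz.

3.7 kHz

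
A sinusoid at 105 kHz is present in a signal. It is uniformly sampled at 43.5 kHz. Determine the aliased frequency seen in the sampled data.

105 kHz mod fs = 18 kHz.
18 kHz ≤ fs/2 = 21.75 kHz, appears at 18 kHz.

18 kHz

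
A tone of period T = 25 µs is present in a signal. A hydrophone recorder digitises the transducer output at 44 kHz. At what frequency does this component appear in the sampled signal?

T = 25 µs → f = 1/T = 40 kHz.
40 kHz > fs/2 = 22 kHz, folds to fs − 40 kHz = 4 kHz.

4 kHz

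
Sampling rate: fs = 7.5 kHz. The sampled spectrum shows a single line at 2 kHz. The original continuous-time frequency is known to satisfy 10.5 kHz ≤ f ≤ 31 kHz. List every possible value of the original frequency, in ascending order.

13 kHz, 17 kHz, 20.5 kHz, 24.5 kHz, 28 kHz

Frequencies that alias to 2 kHz are k·fs ± 2 kHz for integer k ≥ 0.
k=0: 2 kHz.
k=1: 5.5 kHz, 9.5 kHz.
k=2: 13 kHz, 17 kHz.
k=3: 20.5 kHz, 24.5 kHz.
k=4: 28 kHz, 32 kHz.
k=5: 35.5 kHz, 39.5 kHz.
Within [10.5 kHz, 31 kHz]: 13 kHz, 17 kHz, 20.5 kHz, 24.5 kHz, 28 kHz.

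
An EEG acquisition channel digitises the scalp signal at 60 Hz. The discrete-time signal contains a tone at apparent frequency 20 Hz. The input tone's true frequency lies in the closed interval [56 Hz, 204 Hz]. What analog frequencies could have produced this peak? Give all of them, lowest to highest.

Frequencies that alias to 20 Hz are k·fs ± 20 Hz for integer k ≥ 0.
k=0: 20 Hz.
k=1: 40 Hz, 80 Hz.
k=2: 100 Hz, 140 Hz.
k=3: 160 Hz, 200 Hz.
k=4: 220 Hz, 260 Hz.
Within [56 Hz, 204 Hz]: 80 Hz, 100 Hz, 140 Hz, 160 Hz, 200 Hz.

80 Hz, 100 Hz, 140 Hz, 160 Hz, 200 Hz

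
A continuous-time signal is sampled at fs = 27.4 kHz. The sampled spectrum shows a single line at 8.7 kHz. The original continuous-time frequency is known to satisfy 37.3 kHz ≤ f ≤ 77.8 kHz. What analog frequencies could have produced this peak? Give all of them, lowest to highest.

46.1 kHz, 63.5 kHz, 73.5 kHz

Frequencies that alias to 8.7 kHz are k·fs ± 8.7 kHz for integer k ≥ 0.
k=0: 8.7 kHz.
k=1: 18.7 kHz, 36.1 kHz.
k=2: 46.1 kHz, 63.5 kHz.
k=3: 73.5 kHz, 90.9 kHz.
k=4: 100.9 kHz, 118.3 kHz.
Within [37.3 kHz, 77.8 kHz]: 46.1 kHz, 63.5 kHz, 73.5 kHz.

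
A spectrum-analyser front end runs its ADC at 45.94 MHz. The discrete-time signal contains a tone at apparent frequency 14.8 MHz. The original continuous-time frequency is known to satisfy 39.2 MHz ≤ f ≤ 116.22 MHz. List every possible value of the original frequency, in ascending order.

60.74 MHz, 77.08 MHz, 106.68 MHz

Frequencies that alias to 14.8 MHz are k·fs ± 14.8 MHz for integer k ≥ 0.
k=0: 14.8 MHz.
k=1: 31.14 MHz, 60.74 MHz.
k=2: 77.08 MHz, 106.68 MHz.
k=3: 123.02 MHz, 152.62 MHz.
Within [39.2 MHz, 116.22 MHz]: 60.74 MHz, 77.08 MHz, 106.68 MHz.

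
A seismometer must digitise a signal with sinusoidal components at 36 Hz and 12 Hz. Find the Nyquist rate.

Highest-frequency component: 36 Hz.
Nyquist rate = 2 × 36 Hz = 72 Hz.

72 Hz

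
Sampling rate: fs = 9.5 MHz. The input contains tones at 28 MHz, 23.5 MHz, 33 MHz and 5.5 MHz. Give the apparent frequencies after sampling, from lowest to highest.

0.5 MHz, 4 MHz, 4.5 MHz

fs/2 = 4.75 MHz.
28 MHz mod fs = 9 MHz.
9 MHz > fs/2 = 4.75 MHz, folds to fs − 9 MHz = 0.5 MHz.
23.5 MHz mod fs = 4.5 MHz.
4.5 MHz ≤ fs/2 = 4.75 MHz, appears at 4.5 MHz.
33 MHz mod fs = 4.5 MHz.
4.5 MHz ≤ fs/2 = 4.75 MHz, appears at 4.5 MHz.
5.5 MHz > fs/2 = 4.75 MHz, folds to fs − 5.5 MHz = 4 MHz.
Distinct values: {0.5 MHz, 4 MHz, 4.5 MHz}.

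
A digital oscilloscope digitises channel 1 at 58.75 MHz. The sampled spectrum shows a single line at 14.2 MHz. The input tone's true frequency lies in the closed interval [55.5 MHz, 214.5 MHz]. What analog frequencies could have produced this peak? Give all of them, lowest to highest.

72.95 MHz, 103.3 MHz, 131.7 MHz, 162.05 MHz, 190.45 MHz

Frequencies that alias to 14.2 MHz are k·fs ± 14.2 MHz for integer k ≥ 0.
k=0: 14.2 MHz.
k=1: 44.55 MHz, 72.95 MHz.
k=2: 103.3 MHz, 131.7 MHz.
k=3: 162.05 MHz, 190.45 MHz.
k=4: 220.8 MHz, 249.2 MHz.
Within [55.5 MHz, 214.5 MHz]: 72.95 MHz, 103.3 MHz, 131.7 MHz, 162.05 MHz, 190.45 MHz.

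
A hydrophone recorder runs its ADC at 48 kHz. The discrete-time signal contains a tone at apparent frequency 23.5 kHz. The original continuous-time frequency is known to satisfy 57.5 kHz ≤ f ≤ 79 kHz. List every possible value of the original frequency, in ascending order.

Frequencies that alias to 23.5 kHz are k·fs ± 23.5 kHz for integer k ≥ 0.
k=0: 23.5 kHz.
k=1: 24.5 kHz, 71.5 kHz.
k=2: 72.5 kHz, 119.5 kHz.
k=3: 120.5 kHz, 167.5 kHz.
Within [57.5 kHz, 79 kHz]: 71.5 kHz, 72.5 kHz.

71.5 kHz, 72.5 kHz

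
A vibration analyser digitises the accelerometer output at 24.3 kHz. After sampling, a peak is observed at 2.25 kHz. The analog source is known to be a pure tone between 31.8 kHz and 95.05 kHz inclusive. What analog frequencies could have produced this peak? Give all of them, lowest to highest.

Frequencies that alias to 2.25 kHz are k·fs ± 2.25 kHz for integer k ≥ 0.
k=0: 2.25 kHz.
k=1: 22.05 kHz, 26.55 kHz.
k=2: 46.35 kHz, 50.85 kHz.
k=3: 70.65 kHz, 75.15 kHz.
k=4: 94.95 kHz, 99.45 kHz.
k=5: 119.25 kHz, 123.75 kHz.
Within [31.8 kHz, 95.05 kHz]: 46.35 kHz, 50.85 kHz, 70.65 kHz, 75.15 kHz, 94.95 kHz.

46.35 kHz, 50.85 kHz, 70.65 kHz, 75.15 kHz, 94.95 kHz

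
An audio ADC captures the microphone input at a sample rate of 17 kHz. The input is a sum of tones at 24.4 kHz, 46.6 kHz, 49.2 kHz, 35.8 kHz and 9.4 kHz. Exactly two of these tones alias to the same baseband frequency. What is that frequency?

fs/2 = 8.5 kHz.
24.4 kHz mod fs = 7.4 kHz.
7.4 kHz ≤ fs/2 = 8.5 kHz, appears at 7.4 kHz.
46.6 kHz mod fs = 12.6 kHz.
12.6 kHz > fs/2 = 8.5 kHz, folds to fs − 12.6 kHz = 4.4 kHz.
49.2 kHz mod fs = 15.2 kHz.
15.2 kHz > fs/2 = 8.5 kHz, folds to fs − 15.2 kHz = 1.8 kHz.
35.8 kHz mod fs = 1.8 kHz.
1.8 kHz ≤ fs/2 = 8.5 kHz, appears at 1.8 kHz.
9.4 kHz > fs/2 = 8.5 kHz, folds to fs − 9.4 kHz = 7.6 kHz.
35.8 kHz and 49.2 kHz both map to 1.8 kHz.

1.8 kHz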